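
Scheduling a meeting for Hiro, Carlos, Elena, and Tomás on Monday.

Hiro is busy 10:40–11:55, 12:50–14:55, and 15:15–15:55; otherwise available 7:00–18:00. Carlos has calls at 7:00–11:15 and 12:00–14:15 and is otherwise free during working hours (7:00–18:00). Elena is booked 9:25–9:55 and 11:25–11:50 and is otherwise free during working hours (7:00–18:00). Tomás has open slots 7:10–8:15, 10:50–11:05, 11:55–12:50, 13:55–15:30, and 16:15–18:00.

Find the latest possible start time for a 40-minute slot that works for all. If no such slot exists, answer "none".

Hiro free within 07:00–18:00: 07:00–10:40, 11:55–12:50, 14:55–15:15, 15:55–18:00.
Carlos free within 07:00–18:00: 11:15–12:00, 14:15–18:00.
Elena free within 07:00–18:00: 07:00–09:25, 09:55–11:25, 11:50–18:00.
Hiro ∩ Carlos: 11:55–12:00, 14:55–15:15, 15:55–18:00.
Hiro ∩ Carlos ∩ Elena: 11:55–12:00, 14:55–15:15, 15:55–18:00.
Hiro ∩ Carlos ∩ Elena ∩ Tomás: 11:55–12:00, 14:55–15:15, 16:15–18:00.
Windows ≥ 40 min: 16:15–18:00.
Latest start in the last window 16:15–18:00 is 18:00 − 40 min = 17:20.

17:20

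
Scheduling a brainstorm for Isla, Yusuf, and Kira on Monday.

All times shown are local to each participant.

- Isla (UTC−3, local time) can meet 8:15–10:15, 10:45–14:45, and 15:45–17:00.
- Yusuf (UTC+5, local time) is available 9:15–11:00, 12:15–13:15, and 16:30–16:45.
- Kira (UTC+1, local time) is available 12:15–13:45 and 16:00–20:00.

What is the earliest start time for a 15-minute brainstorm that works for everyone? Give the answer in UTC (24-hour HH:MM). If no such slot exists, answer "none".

11:30

Isla → UTC: 11:15–13:15, 13:45–17:45, 18:45–20:00.
Yusuf → UTC: 04:15–06:00, 07:15–08:15, 11:30–11:45.
Kira → UTC: 11:15–12:45, 15:00–19:00.
Isla ∩ Yusuf: 11:30–11:45.
Isla ∩ Yusuf ∩ Kira: 11:30–11:45.
Windows ≥ 15 min: 11:30–11:45.
Earliest such window starts at 11:30.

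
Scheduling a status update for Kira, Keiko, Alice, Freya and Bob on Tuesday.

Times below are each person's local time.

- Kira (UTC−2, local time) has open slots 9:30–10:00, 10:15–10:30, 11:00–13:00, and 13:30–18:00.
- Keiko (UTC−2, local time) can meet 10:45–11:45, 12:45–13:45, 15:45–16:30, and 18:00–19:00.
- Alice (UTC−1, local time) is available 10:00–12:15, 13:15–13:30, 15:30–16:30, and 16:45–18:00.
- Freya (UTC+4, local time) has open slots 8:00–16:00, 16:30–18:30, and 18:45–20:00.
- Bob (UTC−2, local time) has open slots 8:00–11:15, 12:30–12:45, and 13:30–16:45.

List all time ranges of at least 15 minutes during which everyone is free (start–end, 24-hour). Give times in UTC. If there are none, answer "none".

Kira → UTC: 11:30–12:00, 12:15–12:30, 13:00–15:00, 15:30–20:00.
Keiko → UTC: 12:45–13:45, 14:45–15:45, 17:45–18:30, 20:00–21:00.
Alice → UTC: 11:00–13:15, 14:15–14:30, 16:30–17:30, 17:45–19:00.
Freya → UTC: 04:00–12:00, 12:30–14:30, 14:45–16:00.
Bob → UTC: 10:00–13:15, 14:30–14:45, 15:30–18:45.
Kira ∩ Keiko: 13:00–13:45, 14:45–15:00, 15:30–15:45, 17:45–18:30.
Kira ∩ Keiko ∩ Alice: 13:00–13:15, 17:45–18:30.
Kira ∩ Keiko ∩ Alice ∩ Freya: 13:00–13:15.
Kira ∩ Keiko ∩ Alice ∩ Freya ∩ Bob: 13:00–13:15.
Windows ≥ 15 min: 13:00–13:15.

13:00–13:15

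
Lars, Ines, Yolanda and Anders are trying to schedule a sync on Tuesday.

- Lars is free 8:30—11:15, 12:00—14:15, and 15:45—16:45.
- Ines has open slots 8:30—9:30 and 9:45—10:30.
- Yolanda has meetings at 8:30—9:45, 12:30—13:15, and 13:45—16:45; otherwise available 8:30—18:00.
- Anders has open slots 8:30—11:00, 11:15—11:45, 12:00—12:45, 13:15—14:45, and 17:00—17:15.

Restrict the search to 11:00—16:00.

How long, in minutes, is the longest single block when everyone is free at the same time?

Yolanda free within 08:30–18:00: 09:45–12:30, 13:15–13:45, 16:45–18:00.
Lars ∩ Ines: 08:30–09:30, 09:45–10:30.
Lars ∩ Ines ∩ Yolanda: 09:45–10:30.
Lars ∩ Ines ∩ Yolanda ∩ Anders: 09:45–10:30.
Restricted to 11:00–16:00: (none).
No common window.

0 minutes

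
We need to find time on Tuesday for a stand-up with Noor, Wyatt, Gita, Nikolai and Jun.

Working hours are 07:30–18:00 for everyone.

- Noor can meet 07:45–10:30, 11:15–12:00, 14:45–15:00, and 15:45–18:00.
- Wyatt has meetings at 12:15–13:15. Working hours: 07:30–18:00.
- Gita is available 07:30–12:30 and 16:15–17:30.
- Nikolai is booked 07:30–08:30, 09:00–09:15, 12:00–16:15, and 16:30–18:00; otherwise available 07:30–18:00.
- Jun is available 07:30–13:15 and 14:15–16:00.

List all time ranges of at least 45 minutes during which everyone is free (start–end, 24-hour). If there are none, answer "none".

09:15–10:30, 11:15–12:00

Wyatt free within 07:30–18:00: 07:30–12:15, 13:15–18:00.
Nikolai free within 07:30–18:00: 08:30–09:00, 09:15–12:00, 16:15–16:30.
Noor ∩ Wyatt: 07:45–10:30, 11:15–12:00, 14:45–15:00, 15:45–18:00.
Noor ∩ Wyatt ∩ Gita: 07:45–10:30, 11:15–12:00, 16:15–17:30.
Noor ∩ Wyatt ∩ Gita ∩ Nikolai: 08:30–09:00, 09:15–10:30, 11:15–12:00, 16:15–16:30.
Noor ∩ Wyatt ∩ Gita ∩ Nikolai ∩ Jun: 08:30–09:00, 09:15–10:30, 11:15–12:00.
Windows ≥ 45 min: 09:15–10:30, 11:15–12:00.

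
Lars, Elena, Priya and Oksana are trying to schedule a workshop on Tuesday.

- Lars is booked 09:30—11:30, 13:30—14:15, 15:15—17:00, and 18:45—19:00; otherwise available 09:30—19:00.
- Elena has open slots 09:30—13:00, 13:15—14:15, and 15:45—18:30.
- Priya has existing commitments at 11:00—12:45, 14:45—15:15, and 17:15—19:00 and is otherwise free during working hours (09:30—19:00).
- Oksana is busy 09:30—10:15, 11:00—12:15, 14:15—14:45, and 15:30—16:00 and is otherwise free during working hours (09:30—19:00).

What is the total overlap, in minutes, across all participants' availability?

45 minutes

Lars free within 09:30–19:00: 11:30–13:30, 14:15–15:15, 17:00–18:45.
Priya free within 09:30–19:00: 09:30–11:00, 12:45–14:45, 15:15–17:15.
Oksana free within 09:30–19:00: 10:15–11:00, 12:15–14:15, 14:45–15:30, 16:00–19:00.
Lars ∩ Elena: 11:30–13:00, 13:15–13:30, 17:00–18:30.
Lars ∩ Elena ∩ Priya: 12:45–13:00, 13:15–13:30, 17:00–17:15.
Lars ∩ Elena ∩ Priya ∩ Oksana: 12:45–13:00, 13:15–13:30, 17:00–17:15.
Total common minutes: 15 + 15 + 15 = 45.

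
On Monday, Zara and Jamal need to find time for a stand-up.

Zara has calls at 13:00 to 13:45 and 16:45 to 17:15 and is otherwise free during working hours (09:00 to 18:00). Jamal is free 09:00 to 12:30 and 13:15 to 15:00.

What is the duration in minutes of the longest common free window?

210 minutes

Zara free within 09:00–18:00: 09:00–13:00, 13:45–16:45, 17:15–18:00.
Zara ∩ Jamal: 09:00–12:30, 13:45–15:00.
Common window lengths: 210, 75 min; longest is 210.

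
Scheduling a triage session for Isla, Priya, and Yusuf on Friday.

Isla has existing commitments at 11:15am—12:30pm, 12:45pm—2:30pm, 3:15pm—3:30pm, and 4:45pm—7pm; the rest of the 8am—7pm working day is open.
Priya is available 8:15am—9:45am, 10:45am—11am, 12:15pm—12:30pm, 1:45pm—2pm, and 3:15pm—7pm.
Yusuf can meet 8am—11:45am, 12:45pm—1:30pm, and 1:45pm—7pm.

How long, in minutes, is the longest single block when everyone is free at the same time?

90 minutes

Isla free within 08:00–19:00: 08:00–11:15, 12:30–12:45, 14:30–15:15, 15:30–16:45.
Isla ∩ Priya: 08:15–09:45, 10:45–11:00, 15:30–16:45.
Isla ∩ Priya ∩ Yusuf: 08:15–09:45, 10:45–11:00, 15:30–16:45.
Common window lengths: 90, 15, 75 min; longest is 90.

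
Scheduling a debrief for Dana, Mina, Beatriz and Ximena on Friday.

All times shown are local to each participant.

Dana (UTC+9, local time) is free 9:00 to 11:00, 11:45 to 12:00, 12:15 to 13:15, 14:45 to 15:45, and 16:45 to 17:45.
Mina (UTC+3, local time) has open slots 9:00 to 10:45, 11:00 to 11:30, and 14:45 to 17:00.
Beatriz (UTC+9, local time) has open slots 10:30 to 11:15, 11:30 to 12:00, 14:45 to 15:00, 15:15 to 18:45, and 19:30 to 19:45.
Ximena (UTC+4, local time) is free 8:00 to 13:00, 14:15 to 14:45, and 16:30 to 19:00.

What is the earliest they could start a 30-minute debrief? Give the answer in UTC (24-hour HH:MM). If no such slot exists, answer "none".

06:15

Dana → UTC: 00:00–02:00, 02:45–03:00, 03:15–04:15, 05:45–06:45, 07:45–08:45.
Mina → UTC: 06:00–07:45, 08:00–08:30, 11:45–14:00.
Beatriz → UTC: 01:30–02:15, 02:30–03:00, 05:45–06:00, 06:15–09:45, 10:30–10:45.
Ximena → UTC: 04:00–09:00, 10:15–10:45, 12:30–15:00.
Dana ∩ Mina: 06:00–06:45, 08:00–08:30.
Dana ∩ Mina ∩ Beatriz: 06:15–06:45, 08:00–08:30.
Dana ∩ Mina ∩ Beatriz ∩ Ximena: 06:15–06:45, 08:00–08:30.
Windows ≥ 30 min: 06:15–06:45, 08:00–08:30.
Earliest such window starts at 06:15.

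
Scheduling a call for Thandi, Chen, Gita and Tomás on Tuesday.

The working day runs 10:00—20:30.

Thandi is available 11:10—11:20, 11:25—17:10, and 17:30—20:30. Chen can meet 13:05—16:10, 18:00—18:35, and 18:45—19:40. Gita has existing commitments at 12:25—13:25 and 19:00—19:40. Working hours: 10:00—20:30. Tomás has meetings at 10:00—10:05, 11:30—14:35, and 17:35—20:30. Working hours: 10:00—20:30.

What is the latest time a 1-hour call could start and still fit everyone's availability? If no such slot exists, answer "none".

Gita free within 10:00–20:30: 10:00–12:25, 13:25–19:00, 19:40–20:30.
Tomás free within 10:00–20:30: 10:05–11:30, 14:35–17:35.
Thandi ∩ Chen: 13:05–16:10, 18:00–18:35, 18:45–19:40.
Thandi ∩ Chen ∩ Gita: 13:25–16:10, 18:00–18:35, 18:45–19:00.
Thandi ∩ Chen ∩ Gita ∩ Tomás: 14:35–16:10.
Windows ≥ 60 min: 14:35–16:10.
Latest start in the last window 14:35–16:10 is 16:10 − 60 min = 15:10.

15:10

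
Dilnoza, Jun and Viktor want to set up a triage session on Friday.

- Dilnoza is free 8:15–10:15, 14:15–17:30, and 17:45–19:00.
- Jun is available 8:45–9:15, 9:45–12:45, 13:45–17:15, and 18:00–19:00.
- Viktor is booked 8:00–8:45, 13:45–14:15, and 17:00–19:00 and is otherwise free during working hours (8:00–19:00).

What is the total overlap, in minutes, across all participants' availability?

225 minutes

Viktor free within 08:00–19:00: 08:45–13:45, 14:15–17:00.
Dilnoza ∩ Jun: 08:45–09:15, 09:45–10:15, 14:15–17:15, 18:00–19:00.
Dilnoza ∩ Jun ∩ Viktor: 08:45–09:15, 09:45–10:15, 14:15–17:00.
Total common minutes: 30 + 30 + 165 = 225.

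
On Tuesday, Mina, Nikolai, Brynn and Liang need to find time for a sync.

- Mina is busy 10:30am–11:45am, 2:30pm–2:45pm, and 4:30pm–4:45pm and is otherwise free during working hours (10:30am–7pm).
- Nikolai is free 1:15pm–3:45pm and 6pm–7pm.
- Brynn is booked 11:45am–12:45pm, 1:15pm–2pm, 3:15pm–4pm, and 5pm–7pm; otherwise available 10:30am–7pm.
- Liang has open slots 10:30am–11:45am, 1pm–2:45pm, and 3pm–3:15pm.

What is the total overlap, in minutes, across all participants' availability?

45 minutes

Mina free within 10:30–19:00: 11:45–14:30, 14:45–16:30, 16:45–19:00.
Brynn free within 10:30–19:00: 10:30–11:45, 12:45–13:15, 14:00–15:15, 16:00–17:00.
Mina ∩ Nikolai: 13:15–14:30, 14:45–15:45, 18:00–19:00.
Mina ∩ Nikolai ∩ Brynn: 14:00–14:30, 14:45–15:15.
Mina ∩ Nikolai ∩ Brynn ∩ Liang: 14:00–14:30, 15:00–15:15.
Total common minutes: 30 + 15 = 45.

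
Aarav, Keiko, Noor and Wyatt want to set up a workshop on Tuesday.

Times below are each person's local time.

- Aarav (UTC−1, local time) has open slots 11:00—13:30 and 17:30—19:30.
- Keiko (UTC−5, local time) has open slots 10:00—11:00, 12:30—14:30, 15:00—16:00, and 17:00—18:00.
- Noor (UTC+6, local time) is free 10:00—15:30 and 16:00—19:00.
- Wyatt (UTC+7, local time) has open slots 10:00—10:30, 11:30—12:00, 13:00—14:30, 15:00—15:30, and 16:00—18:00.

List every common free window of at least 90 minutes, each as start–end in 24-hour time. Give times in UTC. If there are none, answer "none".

Aarav → UTC: 12:00–14:30, 18:30–20:30.
Keiko → UTC: 15:00–16:00, 17:30–19:30, 20:00–21:00, 22:00–23:00.
Noor → UTC: 04:00–09:30, 10:00–13:00.
Wyatt → UTC: 03:00–03:30, 04:30–05:00, 06:00–07:30, 08:00–08:30, 09:00–11:00.
Aarav ∩ Keiko: 18:30–19:30, 20:00–20:30.
Aarav ∩ Keiko ∩ Noor: (none).
Aarav ∩ Keiko ∩ Noor ∩ Wyatt: (none).
Windows ≥ 90 min: (none).

none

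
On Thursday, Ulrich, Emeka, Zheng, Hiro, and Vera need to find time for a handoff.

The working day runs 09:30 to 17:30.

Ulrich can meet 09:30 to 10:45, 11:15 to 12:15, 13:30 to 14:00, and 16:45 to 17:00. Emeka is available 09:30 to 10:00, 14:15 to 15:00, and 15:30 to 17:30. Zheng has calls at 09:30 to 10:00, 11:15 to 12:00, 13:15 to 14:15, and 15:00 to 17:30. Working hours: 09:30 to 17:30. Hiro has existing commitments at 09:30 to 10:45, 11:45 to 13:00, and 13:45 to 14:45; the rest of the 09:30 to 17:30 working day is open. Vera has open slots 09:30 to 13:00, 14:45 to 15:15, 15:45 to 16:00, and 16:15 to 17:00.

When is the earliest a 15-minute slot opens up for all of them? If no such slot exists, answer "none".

Zheng free within 09:30–17:30: 10:00–11:15, 12:00–13:15, 14:15–15:00.
Hiro free within 09:30–17:30: 10:45–11:45, 13:00–13:45, 14:45–17:30.
Ulrich ∩ Emeka: 09:30–10:00, 16:45–17:00.
Ulrich ∩ Emeka ∩ Zheng: (none).
Ulrich ∩ Emeka ∩ Zheng ∩ Hiro: (none).
Ulrich ∩ Emeka ∩ Zheng ∩ Hiro ∩ Vera: (none).
Windows ≥ 15 min: (none).

none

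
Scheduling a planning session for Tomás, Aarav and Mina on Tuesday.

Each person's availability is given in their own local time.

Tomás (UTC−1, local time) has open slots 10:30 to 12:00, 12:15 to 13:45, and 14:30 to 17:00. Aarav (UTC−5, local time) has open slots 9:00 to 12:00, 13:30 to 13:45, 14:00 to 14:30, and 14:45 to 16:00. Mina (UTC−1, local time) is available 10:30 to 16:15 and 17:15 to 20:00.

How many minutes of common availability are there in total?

Tomás → UTC: 11:30–13:00, 13:15–14:45, 15:30–18:00.
Aarav → UTC: 14:00–17:00, 18:30–18:45, 19:00–19:30, 19:45–21:00.
Mina → UTC: 11:30–17:15, 18:15–21:00.
Tomás ∩ Aarav: 14:00–14:45, 15:30–17:00.
Tomás ∩ Aarav ∩ Mina: 14:00–14:45, 15:30–17:00.
Total common minutes: 45 + 90 = 135.

135 minutes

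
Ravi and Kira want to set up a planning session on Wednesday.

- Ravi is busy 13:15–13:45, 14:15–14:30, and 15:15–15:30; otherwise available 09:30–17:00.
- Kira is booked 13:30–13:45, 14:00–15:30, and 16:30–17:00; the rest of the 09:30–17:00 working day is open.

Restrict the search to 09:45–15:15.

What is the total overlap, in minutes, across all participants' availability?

225 minutes

Ravi free within 09:30–17:00: 09:30–13:15, 13:45–14:15, 14:30–15:15, 15:30–17:00.
Kira free within 09:30–17:00: 09:30–13:30, 13:45–14:00, 15:30–16:30.
Ravi ∩ Kira: 09:30–13:15, 13:45–14:00, 15:30–16:30.
Restricted to 09:45–15:15: 09:45–13:15, 13:45–14:00.
Total common minutes: 210 + 15 = 225.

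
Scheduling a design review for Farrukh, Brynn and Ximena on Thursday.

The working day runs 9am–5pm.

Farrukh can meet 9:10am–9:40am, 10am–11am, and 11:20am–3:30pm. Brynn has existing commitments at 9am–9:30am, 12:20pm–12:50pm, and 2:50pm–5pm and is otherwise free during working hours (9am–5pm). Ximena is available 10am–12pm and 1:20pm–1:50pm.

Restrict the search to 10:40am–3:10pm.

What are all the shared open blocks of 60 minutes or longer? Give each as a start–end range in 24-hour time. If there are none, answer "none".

none

Brynn free within 09:00–17:00: 09:30–12:20, 12:50–14:50.
Farrukh ∩ Brynn: 09:30–09:40, 10:00–11:00, 11:20–12:20, 12:50–14:50.
Farrukh ∩ Brynn ∩ Ximena: 10:00–11:00, 11:20–12:00, 13:20–13:50.
Restricted to 10:40–15:10: 10:40–11:00, 11:20–12:00, 13:20–13:50.
Windows ≥ 60 min: (none).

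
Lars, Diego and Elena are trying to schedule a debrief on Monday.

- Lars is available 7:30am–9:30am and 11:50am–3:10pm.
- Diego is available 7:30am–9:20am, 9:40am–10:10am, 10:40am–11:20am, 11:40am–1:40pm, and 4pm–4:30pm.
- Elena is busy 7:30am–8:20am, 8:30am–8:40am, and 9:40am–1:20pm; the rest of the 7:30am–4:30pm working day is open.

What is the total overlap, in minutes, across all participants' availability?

Elena free within 07:30–16:30: 08:20–08:30, 08:40–09:40, 13:20–16:30.
Lars ∩ Diego: 07:30–09:20, 11:50–13:40.
Lars ∩ Diego ∩ Elena: 08:20–08:30, 08:40–09:20, 13:20–13:40.
Total common minutes: 10 + 40 + 20 = 70.

70 minutes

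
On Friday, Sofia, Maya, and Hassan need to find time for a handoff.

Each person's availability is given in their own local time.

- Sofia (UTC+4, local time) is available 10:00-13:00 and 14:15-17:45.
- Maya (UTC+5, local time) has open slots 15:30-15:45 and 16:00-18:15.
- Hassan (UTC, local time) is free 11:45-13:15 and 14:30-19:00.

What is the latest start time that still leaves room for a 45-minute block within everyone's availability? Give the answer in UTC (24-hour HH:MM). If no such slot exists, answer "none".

Sofia → UTC: 06:00–09:00, 10:15–13:45.
Maya → UTC: 10:30–10:45, 11:00–13:15.
Hassan → UTC: 11:45–13:15, 14:30–19:00.
Sofia ∩ Maya: 10:30–10:45, 11:00–13:15.
Sofia ∩ Maya ∩ Hassan: 11:45–13:15.
Windows ≥ 45 min: 11:45–13:15.
Latest start in the last window 11:45–13:15 is 13:15 − 45 min = 12:30.

12:30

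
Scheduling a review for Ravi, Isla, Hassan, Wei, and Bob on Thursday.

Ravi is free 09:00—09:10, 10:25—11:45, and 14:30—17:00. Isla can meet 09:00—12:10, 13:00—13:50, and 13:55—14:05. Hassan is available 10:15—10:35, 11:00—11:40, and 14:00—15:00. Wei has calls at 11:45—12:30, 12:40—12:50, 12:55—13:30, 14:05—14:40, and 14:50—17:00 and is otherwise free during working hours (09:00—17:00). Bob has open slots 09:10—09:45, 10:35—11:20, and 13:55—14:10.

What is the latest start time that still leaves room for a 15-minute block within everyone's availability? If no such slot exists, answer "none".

11:05

Wei free within 09:00–17:00: 09:00–11:45, 12:30–12:40, 12:50–12:55, 13:30–14:05, 14:40–14:50.
Ravi ∩ Isla: 09:00–09:10, 10:25–11:45.
Ravi ∩ Isla ∩ Hassan: 10:25–10:35, 11:00–11:40.
Ravi ∩ Isla ∩ Hassan ∩ Wei: 10:25–10:35, 11:00–11:40.
Ravi ∩ Isla ∩ Hassan ∩ Wei ∩ Bob: 11:00–11:20.
Windows ≥ 15 min: 11:00–11:20.
Latest start in the last window 11:00–11:20 is 11:20 − 15 min = 11:05.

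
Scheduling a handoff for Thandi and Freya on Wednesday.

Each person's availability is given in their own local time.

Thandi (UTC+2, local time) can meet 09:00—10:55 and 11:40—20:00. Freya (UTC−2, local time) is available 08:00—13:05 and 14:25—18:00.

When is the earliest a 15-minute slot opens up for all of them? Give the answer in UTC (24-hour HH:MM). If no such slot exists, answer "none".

Thandi → UTC: 07:00–08:55, 09:40–18:00.
Freya → UTC: 10:00–15:05, 16:25–20:00.
Thandi ∩ Freya: 10:00–15:05, 16:25–18:00.
Windows ≥ 15 min: 10:00–15:05, 16:25–18:00.
Earliest such window starts at 10:00.

10:00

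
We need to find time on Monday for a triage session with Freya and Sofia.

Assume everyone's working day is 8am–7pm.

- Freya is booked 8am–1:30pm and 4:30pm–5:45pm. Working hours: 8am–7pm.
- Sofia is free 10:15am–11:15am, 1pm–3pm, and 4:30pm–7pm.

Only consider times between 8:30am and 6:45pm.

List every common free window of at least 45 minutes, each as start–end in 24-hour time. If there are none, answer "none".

Freya free within 08:00–19:00: 13:30–16:30, 17:45–19:00.
Freya ∩ Sofia: 13:30–15:00, 17:45–19:00.
Restricted to 08:30–18:45: 13:30–15:00, 17:45–18:45.
Windows ≥ 45 min: 13:30–15:00, 17:45–18:45.

13:30–15:00, 17:45–18:45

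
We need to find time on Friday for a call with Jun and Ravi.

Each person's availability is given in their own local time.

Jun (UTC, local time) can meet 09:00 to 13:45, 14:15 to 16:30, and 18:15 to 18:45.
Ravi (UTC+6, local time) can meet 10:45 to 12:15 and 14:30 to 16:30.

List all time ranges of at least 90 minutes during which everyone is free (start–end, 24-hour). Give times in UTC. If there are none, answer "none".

Jun → UTC: 09:00–13:45, 14:15–16:30, 18:15–18:45.
Ravi → UTC: 04:45–06:15, 08:30–10:30.
Jun ∩ Ravi: 09:00–10:30.
Windows ≥ 90 min: 09:00–10:30.

09:00–10:30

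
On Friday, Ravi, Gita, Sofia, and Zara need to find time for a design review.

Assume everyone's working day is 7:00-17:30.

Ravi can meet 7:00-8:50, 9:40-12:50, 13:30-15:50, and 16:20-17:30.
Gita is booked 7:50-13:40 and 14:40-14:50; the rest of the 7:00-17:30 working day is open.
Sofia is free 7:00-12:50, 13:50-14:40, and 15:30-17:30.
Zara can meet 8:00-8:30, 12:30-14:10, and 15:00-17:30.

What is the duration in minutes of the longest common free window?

70 minutes

Gita free within 07:00–17:30: 07:00–07:50, 13:40–14:40, 14:50–17:30.
Ravi ∩ Gita: 07:00–07:50, 13:40–14:40, 14:50–15:50, 16:20–17:30.
Ravi ∩ Gita ∩ Sofia: 07:00–07:50, 13:50–14:40, 15:30–15:50, 16:20–17:30.
Ravi ∩ Gita ∩ Sofia ∩ Zara: 13:50–14:10, 15:30–15:50, 16:20–17:30.
Common window lengths: 20, 20, 70 min; longest is 70.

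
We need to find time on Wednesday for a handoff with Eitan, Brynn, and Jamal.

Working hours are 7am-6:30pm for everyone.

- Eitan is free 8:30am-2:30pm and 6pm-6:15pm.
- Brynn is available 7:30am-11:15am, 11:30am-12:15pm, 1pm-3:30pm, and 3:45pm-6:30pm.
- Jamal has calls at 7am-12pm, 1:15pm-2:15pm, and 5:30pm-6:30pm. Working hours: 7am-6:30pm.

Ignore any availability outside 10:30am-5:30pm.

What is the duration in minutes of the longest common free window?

15 minutes

Jamal free within 07:00–18:30: 12:00–13:15, 14:15–17:30.
Eitan ∩ Brynn: 08:30–11:15, 11:30–12:15, 13:00–14:30, 18:00–18:15.
Eitan ∩ Brynn ∩ Jamal: 12:00–12:15, 13:00–13:15, 14:15–14:30.
Restricted to 10:30–17:30: 12:00–12:15, 13:00–13:15, 14:15–14:30.
Common window lengths: 15, 15, 15 min; longest is 15.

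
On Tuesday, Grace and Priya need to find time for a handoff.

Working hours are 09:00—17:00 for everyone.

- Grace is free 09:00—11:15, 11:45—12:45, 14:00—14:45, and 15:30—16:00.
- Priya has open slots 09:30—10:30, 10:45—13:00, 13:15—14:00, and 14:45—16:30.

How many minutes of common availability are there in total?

Grace ∩ Priya: 09:30–10:30, 10:45–11:15, 11:45–12:45, 15:30–16:00.
Total common minutes: 60 + 30 + 60 + 30 = 180.

180 minutes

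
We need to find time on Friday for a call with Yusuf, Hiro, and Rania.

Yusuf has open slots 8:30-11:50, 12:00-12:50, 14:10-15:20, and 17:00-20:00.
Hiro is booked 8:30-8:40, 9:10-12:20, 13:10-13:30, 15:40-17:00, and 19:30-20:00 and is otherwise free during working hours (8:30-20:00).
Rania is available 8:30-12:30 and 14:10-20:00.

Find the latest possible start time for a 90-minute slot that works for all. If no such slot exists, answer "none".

Hiro free within 08:30–20:00: 08:40–09:10, 12:20–13:10, 13:30–15:40, 17:00–19:30.
Yusuf ∩ Hiro: 08:40–09:10, 12:20–12:50, 14:10–15:20, 17:00–19:30.
Yusuf ∩ Hiro ∩ Rania: 08:40–09:10, 12:20–12:30, 14:10–15:20, 17:00–19:30.
Windows ≥ 90 min: 17:00–19:30.
Latest start in the last window 17:00–19:30 is 19:30 − 90 min = 18:00.

18:00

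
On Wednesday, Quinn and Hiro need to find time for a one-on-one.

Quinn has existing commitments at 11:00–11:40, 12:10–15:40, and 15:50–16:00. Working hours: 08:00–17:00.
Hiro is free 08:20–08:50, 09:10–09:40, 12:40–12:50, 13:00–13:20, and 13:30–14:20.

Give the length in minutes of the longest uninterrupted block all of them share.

30 minutes

Quinn free within 08:00–17:00: 08:00–11:00, 11:40–12:10, 15:40–15:50, 16:00–17:00.
Quinn ∩ Hiro: 08:20–08:50, 09:10–09:40.
Common window lengths: 30, 30 min; longest is 30.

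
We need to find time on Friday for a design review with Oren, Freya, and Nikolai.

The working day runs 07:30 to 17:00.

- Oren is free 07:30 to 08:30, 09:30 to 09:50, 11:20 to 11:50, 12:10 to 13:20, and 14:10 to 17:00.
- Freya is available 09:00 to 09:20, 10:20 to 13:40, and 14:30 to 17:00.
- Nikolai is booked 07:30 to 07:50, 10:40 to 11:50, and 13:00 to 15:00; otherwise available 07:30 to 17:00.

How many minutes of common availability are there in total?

170 minutes

Nikolai free within 07:30–17:00: 07:50–10:40, 11:50–13:00, 15:00–17:00.
Oren ∩ Freya: 11:20–11:50, 12:10–13:20, 14:30–17:00.
Oren ∩ Freya ∩ Nikolai: 12:10–13:00, 15:00–17:00.
Total common minutes: 50 + 120 = 170.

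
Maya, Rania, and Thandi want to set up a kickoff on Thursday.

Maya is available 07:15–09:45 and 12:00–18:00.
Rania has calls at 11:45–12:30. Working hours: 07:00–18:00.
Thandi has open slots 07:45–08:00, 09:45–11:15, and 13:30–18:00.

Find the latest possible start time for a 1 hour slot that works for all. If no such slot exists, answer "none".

Rania free within 07:00–18:00: 07:00–11:45, 12:30–18:00.
Maya ∩ Rania: 07:15–09:45, 12:30–18:00.
Maya ∩ Rania ∩ Thandi: 07:45–08:00, 13:30–18:00.
Windows ≥ 60 min: 13:30–18:00.
Latest start in the last window 13:30–18:00 is 18:00 − 60 min = 17:00.

17:00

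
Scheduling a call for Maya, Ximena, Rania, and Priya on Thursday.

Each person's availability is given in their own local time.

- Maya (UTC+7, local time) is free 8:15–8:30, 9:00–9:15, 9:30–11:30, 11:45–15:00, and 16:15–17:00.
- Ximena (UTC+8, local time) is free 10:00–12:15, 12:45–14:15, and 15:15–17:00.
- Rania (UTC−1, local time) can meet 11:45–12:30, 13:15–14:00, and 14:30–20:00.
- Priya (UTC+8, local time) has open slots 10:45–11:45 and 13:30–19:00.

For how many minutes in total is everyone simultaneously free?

Maya → UTC: 01:15–01:30, 02:00–02:15, 02:30–04:30, 04:45–08:00, 09:15–10:00.
Ximena → UTC: 02:00–04:15, 04:45–06:15, 07:15–09:00.
Rania → UTC: 12:45–13:30, 14:15–15:00, 15:30–21:00.
Priya → UTC: 02:45–03:45, 05:30–11:00.
Maya ∩ Ximena: 02:00–02:15, 02:30–04:15, 04:45–06:15, 07:15–08:00.
Maya ∩ Ximena ∩ Rania: (none).
Maya ∩ Ximena ∩ Rania ∩ Priya: (none).
Total common minutes: 0.

0 minutes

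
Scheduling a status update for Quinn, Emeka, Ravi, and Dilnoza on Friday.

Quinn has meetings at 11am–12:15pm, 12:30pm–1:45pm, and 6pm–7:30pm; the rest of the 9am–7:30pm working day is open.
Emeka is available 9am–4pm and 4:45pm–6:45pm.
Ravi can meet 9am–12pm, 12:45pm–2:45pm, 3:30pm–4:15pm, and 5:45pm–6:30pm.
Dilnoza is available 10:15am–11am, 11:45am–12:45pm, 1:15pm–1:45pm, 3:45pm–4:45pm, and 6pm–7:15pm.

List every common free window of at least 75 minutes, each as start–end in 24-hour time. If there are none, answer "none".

Quinn free within 09:00–19:30: 09:00–11:00, 12:15–12:30, 13:45–18:00.
Quinn ∩ Emeka: 09:00–11:00, 12:15–12:30, 13:45–16:00, 16:45–18:00.
Quinn ∩ Emeka ∩ Ravi: 09:00–11:00, 13:45–14:45, 15:30–16:00, 17:45–18:00.
Quinn ∩ Emeka ∩ Ravi ∩ Dilnoza: 10:15–11:00, 15:45–16:00.
Windows ≥ 75 min: (none).

none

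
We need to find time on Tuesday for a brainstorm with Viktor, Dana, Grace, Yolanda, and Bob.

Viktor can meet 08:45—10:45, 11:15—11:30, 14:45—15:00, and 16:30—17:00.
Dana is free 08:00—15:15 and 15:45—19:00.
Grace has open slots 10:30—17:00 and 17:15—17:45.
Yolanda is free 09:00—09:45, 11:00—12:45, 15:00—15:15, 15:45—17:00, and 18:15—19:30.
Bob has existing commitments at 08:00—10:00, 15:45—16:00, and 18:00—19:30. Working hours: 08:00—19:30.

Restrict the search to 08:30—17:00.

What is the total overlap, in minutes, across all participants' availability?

45 minutes

Bob free within 08:00–19:30: 10:00–15:45, 16:00–18:00.
Viktor ∩ Dana: 08:45–10:45, 11:15–11:30, 14:45–15:00, 16:30–17:00.
Viktor ∩ Dana ∩ Grace: 10:30–10:45, 11:15–11:30, 14:45–15:00, 16:30–17:00.
Viktor ∩ Dana ∩ Grace ∩ Yolanda: 11:15–11:30, 16:30–17:00.
Viktor ∩ Dana ∩ Grace ∩ Yolanda ∩ Bob: 11:15–11:30, 16:30–17:00.
Restricted to 08:30–17:00: 11:15–11:30, 16:30–17:00.
Total common minutes: 15 + 30 = 45.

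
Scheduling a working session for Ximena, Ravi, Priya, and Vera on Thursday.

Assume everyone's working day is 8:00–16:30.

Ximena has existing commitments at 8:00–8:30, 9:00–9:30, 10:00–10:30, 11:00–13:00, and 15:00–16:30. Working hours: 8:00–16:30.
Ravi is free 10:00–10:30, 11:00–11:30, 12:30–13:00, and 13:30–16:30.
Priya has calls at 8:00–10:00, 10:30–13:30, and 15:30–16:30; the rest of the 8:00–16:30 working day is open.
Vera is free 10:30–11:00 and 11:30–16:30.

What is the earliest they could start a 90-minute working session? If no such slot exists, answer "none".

13:30

Ximena free within 08:00–16:30: 08:30–09:00, 09:30–10:00, 10:30–11:00, 13:00–15:00.
Priya free within 08:00–16:30: 10:00–10:30, 13:30–15:30.
Ximena ∩ Ravi: 13:30–15:00.
Ximena ∩ Ravi ∩ Priya: 13:30–15:00.
Ximena ∩ Ravi ∩ Priya ∩ Vera: 13:30–15:00.
Windows ≥ 90 min: 13:30–15:00.
Earliest such window starts at 13:30.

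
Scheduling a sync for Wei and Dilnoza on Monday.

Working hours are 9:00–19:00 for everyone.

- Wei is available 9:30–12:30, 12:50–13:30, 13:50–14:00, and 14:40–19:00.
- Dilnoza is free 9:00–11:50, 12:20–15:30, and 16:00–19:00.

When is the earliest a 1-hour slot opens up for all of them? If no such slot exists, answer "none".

Wei ∩ Dilnoza: 09:30–11:50, 12:20–12:30, 12:50–13:30, 13:50–14:00, 14:40–15:30, 16:00–19:00.
Windows ≥ 60 min: 09:30–11:50, 16:00–19:00.
Earliest such window starts at 09:30.

09:30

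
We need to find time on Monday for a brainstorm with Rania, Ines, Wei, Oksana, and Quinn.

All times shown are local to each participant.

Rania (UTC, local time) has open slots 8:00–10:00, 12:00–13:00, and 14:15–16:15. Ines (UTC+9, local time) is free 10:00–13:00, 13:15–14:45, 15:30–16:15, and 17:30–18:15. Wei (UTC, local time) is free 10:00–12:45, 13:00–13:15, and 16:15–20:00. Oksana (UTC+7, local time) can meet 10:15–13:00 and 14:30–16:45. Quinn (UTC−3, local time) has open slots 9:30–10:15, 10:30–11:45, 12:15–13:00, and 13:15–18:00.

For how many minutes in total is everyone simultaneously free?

0 minutes

Rania → UTC: 08:00–10:00, 12:00–13:00, 14:15–16:15.
Ines → UTC: 01:00–04:00, 04:15–05:45, 06:30–07:15, 08:30–09:15.
Wei → UTC: 10:00–12:45, 13:00–13:15, 16:15–20:00.
Oksana → UTC: 03:15–06:00, 07:30–09:45.
Quinn → UTC: 12:30–13:15, 13:30–14:45, 15:15–16:00, 16:15–21:00.
Rania ∩ Ines: 08:30–09:15.
Rania ∩ Ines ∩ Wei: (none).
Rania ∩ Ines ∩ Wei ∩ Oksana: (none).
Rania ∩ Ines ∩ Wei ∩ Oksana ∩ Quinn: (none).
Total common minutes: 0.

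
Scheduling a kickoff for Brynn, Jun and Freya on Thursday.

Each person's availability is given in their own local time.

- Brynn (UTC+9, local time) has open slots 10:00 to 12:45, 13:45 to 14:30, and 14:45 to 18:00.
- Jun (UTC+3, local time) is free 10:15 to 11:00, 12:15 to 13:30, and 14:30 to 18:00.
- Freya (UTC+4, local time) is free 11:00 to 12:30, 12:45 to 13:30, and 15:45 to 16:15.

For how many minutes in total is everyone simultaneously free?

45 minutes

Brynn → UTC: 01:00–03:45, 04:45–05:30, 05:45–09:00.
Jun → UTC: 07:15–08:00, 09:15–10:30, 11:30–15:00.
Freya → UTC: 07:00–08:30, 08:45–09:30, 11:45–12:15.
Brynn ∩ Jun: 07:15–08:00.
Brynn ∩ Jun ∩ Freya: 07:15–08:00.
Total common minutes: 45.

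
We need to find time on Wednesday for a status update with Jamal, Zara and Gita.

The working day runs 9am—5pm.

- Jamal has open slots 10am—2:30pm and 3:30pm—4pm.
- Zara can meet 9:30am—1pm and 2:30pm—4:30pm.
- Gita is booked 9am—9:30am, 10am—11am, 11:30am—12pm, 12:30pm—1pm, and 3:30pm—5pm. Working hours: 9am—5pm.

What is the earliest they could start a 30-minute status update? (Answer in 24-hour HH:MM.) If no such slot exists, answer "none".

11:00

Gita free within 09:00–17:00: 09:30–10:00, 11:00–11:30, 12:00–12:30, 13:00–15:30.
Jamal ∩ Zara: 10:00–13:00, 15:30–16:00.
Jamal ∩ Zara ∩ Gita: 11:00–11:30, 12:00–12:30.
Windows ≥ 30 min: 11:00–11:30, 12:00–12:30.
Earliest such window starts at 11:00.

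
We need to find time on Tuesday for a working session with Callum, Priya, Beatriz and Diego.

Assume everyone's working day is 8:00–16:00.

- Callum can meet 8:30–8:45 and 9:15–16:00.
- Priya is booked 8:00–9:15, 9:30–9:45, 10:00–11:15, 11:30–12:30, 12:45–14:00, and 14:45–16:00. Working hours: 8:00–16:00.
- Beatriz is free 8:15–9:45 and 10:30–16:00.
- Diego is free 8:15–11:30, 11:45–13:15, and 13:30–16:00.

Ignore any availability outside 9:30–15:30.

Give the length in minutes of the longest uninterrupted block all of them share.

45 minutes

Priya free within 08:00–16:00: 09:15–09:30, 09:45–10:00, 11:15–11:30, 12:30–12:45, 14:00–14:45.
Callum ∩ Priya: 09:15–09:30, 09:45–10:00, 11:15–11:30, 12:30–12:45, 14:00–14:45.
Callum ∩ Priya ∩ Beatriz: 09:15–09:30, 11:15–11:30, 12:30–12:45, 14:00–14:45.
Callum ∩ Priya ∩ Beatriz ∩ Diego: 09:15–09:30, 11:15–11:30, 12:30–12:45, 14:00–14:45.
Restricted to 09:30–15:30: 11:15–11:30, 12:30–12:45, 14:00–14:45.
Common window lengths: 15, 15, 45 min; longest is 45.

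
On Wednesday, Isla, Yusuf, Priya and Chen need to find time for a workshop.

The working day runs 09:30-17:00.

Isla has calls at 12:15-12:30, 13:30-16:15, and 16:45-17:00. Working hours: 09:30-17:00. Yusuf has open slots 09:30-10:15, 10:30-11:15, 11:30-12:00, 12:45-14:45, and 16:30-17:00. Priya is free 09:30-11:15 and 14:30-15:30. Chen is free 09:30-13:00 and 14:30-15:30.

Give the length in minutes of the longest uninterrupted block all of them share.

45 minutes

Isla free within 09:30–17:00: 09:30–12:15, 12:30–13:30, 16:15–16:45.
Isla ∩ Yusuf: 09:30–10:15, 10:30–11:15, 11:30–12:00, 12:45–13:30, 16:30–16:45.
Isla ∩ Yusuf ∩ Priya: 09:30–10:15, 10:30–11:15.
Isla ∩ Yusuf ∩ Priya ∩ Chen: 09:30–10:15, 10:30–11:15.
Common window lengths: 45, 45 min; longest is 45.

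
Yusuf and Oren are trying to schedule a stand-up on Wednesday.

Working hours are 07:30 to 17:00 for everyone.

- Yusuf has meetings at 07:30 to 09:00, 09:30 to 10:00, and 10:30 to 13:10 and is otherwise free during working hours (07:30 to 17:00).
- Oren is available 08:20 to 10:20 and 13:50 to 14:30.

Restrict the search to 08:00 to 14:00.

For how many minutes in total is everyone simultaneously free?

Yusuf free within 07:30–17:00: 09:00–09:30, 10:00–10:30, 13:10–17:00.
Yusuf ∩ Oren: 09:00–09:30, 10:00–10:20, 13:50–14:30.
Restricted to 08:00–14:00: 09:00–09:30, 10:00–10:20, 13:50–14:00.
Total common minutes: 30 + 20 + 10 = 60.

60 minutes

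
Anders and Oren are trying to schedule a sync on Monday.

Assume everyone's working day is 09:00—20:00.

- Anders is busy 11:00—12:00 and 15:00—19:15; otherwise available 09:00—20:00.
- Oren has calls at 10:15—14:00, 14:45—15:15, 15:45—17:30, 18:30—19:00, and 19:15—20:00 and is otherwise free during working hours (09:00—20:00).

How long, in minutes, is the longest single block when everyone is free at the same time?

Anders free within 09:00–20:00: 09:00–11:00, 12:00–15:00, 19:15–20:00.
Oren free within 09:00–20:00: 09:00–10:15, 14:00–14:45, 15:15–15:45, 17:30–18:30, 19:00–19:15.
Anders ∩ Oren: 09:00–10:15, 14:00–14:45.
Common window lengths: 75, 45 min; longest is 75.

75 minutes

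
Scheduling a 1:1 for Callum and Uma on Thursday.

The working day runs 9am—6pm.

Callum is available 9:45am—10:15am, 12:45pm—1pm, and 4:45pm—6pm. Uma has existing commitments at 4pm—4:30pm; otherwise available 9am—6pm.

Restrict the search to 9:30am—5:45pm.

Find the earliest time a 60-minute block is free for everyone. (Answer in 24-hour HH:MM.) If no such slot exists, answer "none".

Uma free within 09:00–18:00: 09:00–16:00, 16:30–18:00.
Callum ∩ Uma: 09:45–10:15, 12:45–13:00, 16:45–18:00.
Restricted to 09:30–17:45: 09:45–10:15, 12:45–13:00, 16:45–17:45.
Windows ≥ 60 min: 16:45–17:45.
Earliest such window starts at 16:45.

16:45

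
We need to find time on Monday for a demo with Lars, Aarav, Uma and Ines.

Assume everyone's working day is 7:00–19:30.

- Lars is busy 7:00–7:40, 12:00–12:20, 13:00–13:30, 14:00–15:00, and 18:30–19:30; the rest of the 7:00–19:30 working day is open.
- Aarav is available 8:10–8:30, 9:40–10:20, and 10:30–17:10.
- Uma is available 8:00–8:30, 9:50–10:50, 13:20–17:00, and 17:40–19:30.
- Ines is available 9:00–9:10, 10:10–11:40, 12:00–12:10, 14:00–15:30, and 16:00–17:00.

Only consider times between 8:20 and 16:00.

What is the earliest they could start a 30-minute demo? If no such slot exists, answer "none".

15:00

Lars free within 07:00–19:30: 07:40–12:00, 12:20–13:00, 13:30–14:00, 15:00–18:30.
Lars ∩ Aarav: 08:10–08:30, 09:40–10:20, 10:30–12:00, 12:20–13:00, 13:30–14:00, 15:00–17:10.
Lars ∩ Aarav ∩ Uma: 08:10–08:30, 09:50–10:20, 10:30–10:50, 13:30–14:00, 15:00–17:00.
Lars ∩ Aarav ∩ Uma ∩ Ines: 10:10–10:20, 10:30–10:50, 15:00–15:30, 16:00–17:00.
Restricted to 08:20–16:00: 10:10–10:20, 10:30–10:50, 15:00–15:30.
Windows ≥ 30 min: 15:00–15:30.
Earliest such window starts at 15:00.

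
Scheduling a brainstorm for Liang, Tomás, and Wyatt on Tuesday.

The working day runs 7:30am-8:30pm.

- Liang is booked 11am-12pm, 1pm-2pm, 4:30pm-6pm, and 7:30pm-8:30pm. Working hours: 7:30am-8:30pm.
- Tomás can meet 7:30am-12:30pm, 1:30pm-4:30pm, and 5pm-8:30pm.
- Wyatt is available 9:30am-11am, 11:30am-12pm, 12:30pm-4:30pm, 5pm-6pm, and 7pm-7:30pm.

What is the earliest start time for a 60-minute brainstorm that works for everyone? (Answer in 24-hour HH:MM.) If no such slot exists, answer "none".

09:30

Liang free within 07:30–20:30: 07:30–11:00, 12:00–13:00, 14:00–16:30, 18:00–19:30.
Liang ∩ Tomás: 07:30–11:00, 12:00–12:30, 14:00–16:30, 18:00–19:30.
Liang ∩ Tomás ∩ Wyatt: 09:30–11:00, 14:00–16:30, 19:00–19:30.
Windows ≥ 60 min: 09:30–11:00, 14:00–16:30.
Earliest such window starts at 09:30.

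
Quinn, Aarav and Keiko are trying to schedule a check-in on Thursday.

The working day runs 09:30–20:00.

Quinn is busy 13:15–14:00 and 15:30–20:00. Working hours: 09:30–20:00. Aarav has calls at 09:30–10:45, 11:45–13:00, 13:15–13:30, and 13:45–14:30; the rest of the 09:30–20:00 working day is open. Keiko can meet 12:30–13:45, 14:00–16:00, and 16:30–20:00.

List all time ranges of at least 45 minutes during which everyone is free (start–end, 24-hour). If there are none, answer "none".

14:30–15:30

Quinn free within 09:30–20:00: 09:30–13:15, 14:00–15:30.
Aarav free within 09:30–20:00: 10:45–11:45, 13:00–13:15, 13:30–13:45, 14:30–20:00.
Quinn ∩ Aarav: 10:45–11:45, 13:00–13:15, 14:30–15:30.
Quinn ∩ Aarav ∩ Keiko: 13:00–13:15, 14:30–15:30.
Windows ≥ 45 min: 14:30–15:30.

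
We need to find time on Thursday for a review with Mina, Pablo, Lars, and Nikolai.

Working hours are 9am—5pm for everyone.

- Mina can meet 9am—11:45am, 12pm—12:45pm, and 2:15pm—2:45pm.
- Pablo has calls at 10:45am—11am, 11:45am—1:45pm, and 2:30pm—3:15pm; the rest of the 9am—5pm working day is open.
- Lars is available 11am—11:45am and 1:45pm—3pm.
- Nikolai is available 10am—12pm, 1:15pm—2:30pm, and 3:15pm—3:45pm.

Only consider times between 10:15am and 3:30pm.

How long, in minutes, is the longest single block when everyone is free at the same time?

45 minutes

Pablo free within 09:00–17:00: 09:00–10:45, 11:00–11:45, 13:45–14:30, 15:15–17:00.
Mina ∩ Pablo: 09:00–10:45, 11:00–11:45, 14:15–14:30.
Mina ∩ Pablo ∩ Lars: 11:00–11:45, 14:15–14:30.
Mina ∩ Pablo ∩ Lars ∩ Nikolai: 11:00–11:45, 14:15–14:30.
Restricted to 10:15–15:30: 11:00–11:45, 14:15–14:30.
Common window lengths: 45, 15 min; longest is 45.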